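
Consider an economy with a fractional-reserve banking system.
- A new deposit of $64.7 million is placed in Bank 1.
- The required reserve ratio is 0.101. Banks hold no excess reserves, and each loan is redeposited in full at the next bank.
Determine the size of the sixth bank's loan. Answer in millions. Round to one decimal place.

$34.2 million

Each bank lends a fraction (1 − rr) = 0.8990 of the deposit it receives, so Bank 6 receives 64.7·0.8990^5 and lends 64.7·0.8990^6 ≈ 34.1556 million.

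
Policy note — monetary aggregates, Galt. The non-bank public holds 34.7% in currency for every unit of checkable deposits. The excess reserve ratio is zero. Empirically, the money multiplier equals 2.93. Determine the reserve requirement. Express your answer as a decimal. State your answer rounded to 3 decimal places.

Using m = 2.93. Since m = (1 + c)/(c + rr + e), the denominator satisfies c + rr + e = (1 + c)/m = (1 + 0.347) / 2.93 ≈ 0.459727.
With c = 0.347 and e = 0, the reserve requirement is 0.459727 − 0.347 − 0 = 0.112727.

0.113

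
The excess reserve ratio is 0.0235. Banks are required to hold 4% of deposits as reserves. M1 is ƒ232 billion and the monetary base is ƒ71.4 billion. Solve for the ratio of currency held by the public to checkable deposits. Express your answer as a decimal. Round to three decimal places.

Using m = M/MB = 232/71.4 ≈ 3.249300. From m = (1 + c)/(c + rr + e), rearranging gives 1 + c = m·(c + rr + e), so c·(1 − m) = m·(rr + e) − 1.
Hence c = [m·(rr + e) − 1]/(1 − m) = [3.249300 × (0.04 + 0.0235) − 1] / (1 − 3.249300) ≈ 0.352852.

0.353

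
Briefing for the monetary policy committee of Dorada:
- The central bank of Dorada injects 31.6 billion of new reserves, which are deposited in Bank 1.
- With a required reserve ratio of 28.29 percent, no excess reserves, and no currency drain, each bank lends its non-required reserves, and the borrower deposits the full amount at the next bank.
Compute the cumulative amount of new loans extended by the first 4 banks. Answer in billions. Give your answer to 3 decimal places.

58.919 billion

Bank i lends (1 − rr)^i of the original deposit: Bank 1 lends 31.6·0.7171 ≈ 22.6604, Bank 2 lends 31.6·0.7171² ≈ 16.2497, and so on.
Summing a geometric series: total = 31.6·[0.7171·(1 − 0.7171^4) / (1 − 0.7171)] ≈ 58.9189 billion.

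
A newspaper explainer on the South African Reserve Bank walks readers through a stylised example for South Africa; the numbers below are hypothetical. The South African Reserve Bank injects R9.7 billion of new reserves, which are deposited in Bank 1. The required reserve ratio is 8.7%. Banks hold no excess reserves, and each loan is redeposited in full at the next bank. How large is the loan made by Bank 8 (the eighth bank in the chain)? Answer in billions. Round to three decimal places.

Each bank lends a fraction (1 − rr) = 0.9130 of the deposit it receives, so Bank 8 receives 9.7·0.9130^7 and lends 9.7·0.9130^8 ≈ 4.6831 billion.

R4.683 billion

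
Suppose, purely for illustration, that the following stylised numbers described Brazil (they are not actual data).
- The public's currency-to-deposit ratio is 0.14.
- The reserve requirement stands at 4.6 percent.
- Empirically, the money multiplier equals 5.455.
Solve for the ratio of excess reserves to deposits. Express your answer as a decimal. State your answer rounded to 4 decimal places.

0.0230

Using m = 5.455. Since m = (1 + c)/(c + rr + e), the denominator satisfies c + rr + e = (1 + c)/m = (1 + 0.14) / 5.455 ≈ 0.208983.
With c = 0.14 and rr = 0.046, the ratio of excess reserves to deposits is 0.208983 − 0.14 − 0.046 = 0.022983.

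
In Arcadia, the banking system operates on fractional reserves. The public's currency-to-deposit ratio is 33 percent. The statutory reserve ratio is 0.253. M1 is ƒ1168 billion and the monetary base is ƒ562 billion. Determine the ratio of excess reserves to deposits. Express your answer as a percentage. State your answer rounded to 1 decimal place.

5.7%

Using m = M/MB = 1168/562 ≈ 2.078292. Since m = (1 + c)/(c + rr + e), the denominator satisfies c + rr + e = (1 + c)/m = (1 + 0.33) / 2.078292 ≈ 0.639949.
With c = 0.33 and rr = 0.253, the ratio of excess reserves to deposits is 0.639949 − 0.33 − 0.253 = 0.056949.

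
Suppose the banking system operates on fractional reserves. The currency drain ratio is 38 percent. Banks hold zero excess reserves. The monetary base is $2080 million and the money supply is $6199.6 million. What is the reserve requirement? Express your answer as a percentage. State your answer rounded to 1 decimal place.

Using m = M/MB = 6199.6/2080 ≈ 2.980577. Since m = (1 + c)/(c + rr + e), the denominator satisfies c + rr + e = (1 + c)/m = (1 + 0.38) / 2.980577 ≈ 0.462998.
With c = 0.38 and e = 0, the reserve requirement is 0.462998 − 0.38 − 0 = 0.082998.

8.3%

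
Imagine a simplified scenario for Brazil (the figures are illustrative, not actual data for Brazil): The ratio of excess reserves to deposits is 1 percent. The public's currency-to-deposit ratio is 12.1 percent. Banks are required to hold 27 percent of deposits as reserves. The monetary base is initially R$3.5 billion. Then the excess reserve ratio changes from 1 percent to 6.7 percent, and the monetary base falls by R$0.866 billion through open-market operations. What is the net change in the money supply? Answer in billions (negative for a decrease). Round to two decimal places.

Before: m₁ = (1 + 0.121) / (0.27 + 0.01 + 0.121) ≈ 2.7955, MB₁ = 3.5, so M₁ = 2.7955 × 3.5 ≈ 9.7843 billion.
After: m₂ = (1 + 0.121) / (0.27 + 0.067 + 0.121) ≈ 2.4476, MB₂ = 3.5 − 0.866 = 2.634, so M₂ = 2.4476 × 2.634 ≈ 6.447 billion.
ΔM = M₂ − M₁ = 6.447 − 9.7843 = -3.3373 billion.

-3.34 billion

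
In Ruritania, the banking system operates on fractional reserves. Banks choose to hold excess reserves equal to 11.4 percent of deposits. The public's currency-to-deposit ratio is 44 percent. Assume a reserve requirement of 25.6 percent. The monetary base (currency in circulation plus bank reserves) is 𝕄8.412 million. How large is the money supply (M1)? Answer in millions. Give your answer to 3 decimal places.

𝕄14.955 million

The money multiplier is m = (1 + c) / (rr + e + c) = (1 + 0.44) / (0.256 + 0.114 + 0.44) ≈ 1.77778.
So M = m × MB = 1.77778 × 8.412 ≈ 14.9547 million.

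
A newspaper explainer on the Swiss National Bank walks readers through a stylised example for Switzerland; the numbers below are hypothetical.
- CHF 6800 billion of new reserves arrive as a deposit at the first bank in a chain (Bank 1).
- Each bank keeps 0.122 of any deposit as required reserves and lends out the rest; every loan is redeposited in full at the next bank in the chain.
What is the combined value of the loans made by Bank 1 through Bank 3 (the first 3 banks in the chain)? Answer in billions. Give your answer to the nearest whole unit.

Bank i lends (1 − rr)^i of the original deposit: Bank 1 lends 6800·0.8780 = 5970.4000, Bank 2 lends 6800·0.8780² = 5242.0112, and so on.
Summing a geometric series: total = 6800·[0.8780·(1 − 0.8780^3) / (1 − 0.8780)] ≈ 15814.8970 billion.

CHF 15815 billion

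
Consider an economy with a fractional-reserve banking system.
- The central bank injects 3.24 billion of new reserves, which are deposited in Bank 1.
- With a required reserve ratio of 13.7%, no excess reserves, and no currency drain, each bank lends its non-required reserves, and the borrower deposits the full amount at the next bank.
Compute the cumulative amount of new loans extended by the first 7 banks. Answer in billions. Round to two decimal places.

Bank i lends (1 − rr)^i of the original deposit: Bank 1 lends 3.24·0.8630 ≈ 2.7961, Bank 2 lends 3.24·0.8630² ≈ 2.4131, and so on.
Summing a geometric series: total = 3.24·[0.8630·(1 − 0.8630^7) / (1 − 0.8630)] ≈ 13.1333 billion.

13.13 billion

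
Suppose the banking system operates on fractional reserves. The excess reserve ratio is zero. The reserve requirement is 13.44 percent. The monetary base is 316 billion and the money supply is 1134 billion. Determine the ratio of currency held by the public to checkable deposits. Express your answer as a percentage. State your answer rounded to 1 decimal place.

20.0%

Using m = M/MB = 1134/316 ≈ 3.588608. From m = (1 + c)/(c + rr + e), rearranging gives 1 + c = m·(c + rr + e), so c·(1 − m) = m·(rr + e) − 1.
Hence c = [m·(rr + e) − 1]/(1 − m) = [3.588608 × (0.1344 + 0) − 1] / (1 − 3.588608) ≈ 0.199988.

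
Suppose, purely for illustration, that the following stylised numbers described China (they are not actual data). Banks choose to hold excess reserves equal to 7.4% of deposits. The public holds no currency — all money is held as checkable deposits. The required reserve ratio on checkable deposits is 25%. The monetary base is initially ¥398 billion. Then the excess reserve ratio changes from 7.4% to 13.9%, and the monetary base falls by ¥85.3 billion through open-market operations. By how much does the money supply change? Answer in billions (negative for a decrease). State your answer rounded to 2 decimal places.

Before: m₁ = 1 / (0.25 + 0.074) ≈ 3.086420, MB₁ = 398, so M₁ = 3.086420 × 398 ≈ 1228.3952 billion.
After: m₂ = 1 / (0.25 + 0.139) ≈ 2.570694, MB₂ = 398 − 85.3 = 312.7, so M₂ = 2.570694 × 312.7 ≈ 803.856 billion.
ΔM = M₂ − M₁ = 803.856 − 1228.3952 = -424.5392 billion.

-424.54 billion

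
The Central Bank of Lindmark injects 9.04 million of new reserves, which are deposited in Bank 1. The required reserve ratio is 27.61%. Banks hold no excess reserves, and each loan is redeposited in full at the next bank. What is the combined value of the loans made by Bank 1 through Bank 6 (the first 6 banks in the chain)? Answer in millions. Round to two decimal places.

20.29 million

Bank i lends (1 − rr)^i of the original deposit: Bank 1 lends 9.04·0.7239 ≈ 6.5441, Bank 2 lends 9.04·0.7239² ≈ 4.7372, and so on.
Summing a geometric series: total = 9.04·[0.7239·(1 − 0.7239^6) / (1 − 0.7239)] ≈ 20.2910 million.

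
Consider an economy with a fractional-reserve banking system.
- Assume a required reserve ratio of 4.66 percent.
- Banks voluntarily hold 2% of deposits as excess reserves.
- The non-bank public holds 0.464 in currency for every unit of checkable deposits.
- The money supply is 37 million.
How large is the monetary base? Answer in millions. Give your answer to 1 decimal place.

13.4 million

The money multiplier is m = (1 + c) / (rr + e + c) = (1 + 0.464) / (0.0466 + 0.02 + 0.464) ≈ 2.7591.
MB = M / m = 37 / 2.7591 ≈ 13.4102 million.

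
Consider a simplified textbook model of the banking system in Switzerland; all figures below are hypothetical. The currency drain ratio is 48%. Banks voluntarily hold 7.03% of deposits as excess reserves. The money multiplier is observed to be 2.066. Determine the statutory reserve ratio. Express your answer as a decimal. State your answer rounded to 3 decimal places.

Using m = 2.066. Since m = (1 + c)/(c + rr + e), the denominator satisfies c + rr + e = (1 + c)/m = (1 + 0.48) / 2.066 ≈ 0.716360.
With c = 0.48 and e = 0.0703, the statutory reserve ratio is 0.716360 − 0.48 − 0.0703 = 0.16606.

0.166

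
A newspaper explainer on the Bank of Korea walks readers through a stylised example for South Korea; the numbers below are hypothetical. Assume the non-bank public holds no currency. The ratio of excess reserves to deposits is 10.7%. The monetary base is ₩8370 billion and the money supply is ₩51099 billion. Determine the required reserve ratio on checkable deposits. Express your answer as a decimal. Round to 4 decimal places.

0.0568

Using m = M/MB = 51099/8370 ≈ 6.105018. Since m = (1 + c)/(c + rr + e), the denominator satisfies c + rr + e = (1 + c)/m = (1 + 0) / 6.105018 ≈ 0.163800.
With c = 0 and e = 0.107, the required reserve ratio on checkable deposits is 0.163800 − 0 − 0.107 = 0.0568.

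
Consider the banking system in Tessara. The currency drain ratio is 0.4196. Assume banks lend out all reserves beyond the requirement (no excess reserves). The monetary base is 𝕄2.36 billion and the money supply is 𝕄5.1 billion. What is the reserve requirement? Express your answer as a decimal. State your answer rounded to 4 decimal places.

0.2373

Using m = M/MB = 5.1/2.36 ≈ 2.161017. Since m = (1 + c)/(c + rr + e), the denominator satisfies c + rr + e = (1 + c)/m = (1 + 0.4196) / 2.161017 ≈ 0.656913.
With c = 0.4196 and e = 0, the reserve requirement is 0.656913 − 0.4196 − 0 = 0.237313.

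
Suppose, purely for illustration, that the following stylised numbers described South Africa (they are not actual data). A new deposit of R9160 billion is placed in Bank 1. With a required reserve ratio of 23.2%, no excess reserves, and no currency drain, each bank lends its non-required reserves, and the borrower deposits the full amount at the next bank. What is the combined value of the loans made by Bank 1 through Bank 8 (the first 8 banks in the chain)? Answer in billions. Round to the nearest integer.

R26653 billion

Bank i lends (1 − rr)^i of the original deposit: Bank 1 lends 9160·0.7680 = 7034.8800, Bank 2 lends 9160·0.7680² ≈ 5402.7878, and so on.
Summing a geometric series: total = 9160·[0.7680·(1 − 0.7680^8) / (1 − 0.7680)] ≈ 26652.8228 billion.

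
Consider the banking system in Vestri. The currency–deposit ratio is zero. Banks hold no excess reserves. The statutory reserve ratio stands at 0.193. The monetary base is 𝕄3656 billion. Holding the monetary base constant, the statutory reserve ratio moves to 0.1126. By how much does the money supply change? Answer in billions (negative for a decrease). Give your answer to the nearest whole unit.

Initially m₁ = 1 / (0.193) ≈ 5.18135, so M₁ = 5.18135 × 3656 = 18943.0156 billion.
After the change m₂ = 1 / (0.1126) ≈ 8.88099, so M₂ = 8.88099 × 3656 ≈ 32468.8994 billion.
ΔM = M₂ − M₁ = 32468.8994 − 18943.0156 = 13525.8838 billion.

𝕄13526 billion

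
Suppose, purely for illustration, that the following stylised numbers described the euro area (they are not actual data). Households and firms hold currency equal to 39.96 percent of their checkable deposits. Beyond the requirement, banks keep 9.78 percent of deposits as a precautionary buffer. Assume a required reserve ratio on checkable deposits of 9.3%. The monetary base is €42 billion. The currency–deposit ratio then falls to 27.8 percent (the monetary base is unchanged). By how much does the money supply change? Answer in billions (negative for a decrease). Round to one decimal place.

Initially m₁ = (1 + 0.3996) / (0.093 + 0.0978 + 0.3996) ≈ 2.3706, so M₁ = 2.3706 × 42 = 99.5652 billion.
After the change m₂ = (1 + 0.278) / (0.093 + 0.0978 + 0.278) ≈ 2.7261, so M₂ = 2.7261 × 42 = 114.4962 billion.
ΔM = M₂ − M₁ = 114.4962 − 99.5652 = 14.931 billion.

€14.9 billion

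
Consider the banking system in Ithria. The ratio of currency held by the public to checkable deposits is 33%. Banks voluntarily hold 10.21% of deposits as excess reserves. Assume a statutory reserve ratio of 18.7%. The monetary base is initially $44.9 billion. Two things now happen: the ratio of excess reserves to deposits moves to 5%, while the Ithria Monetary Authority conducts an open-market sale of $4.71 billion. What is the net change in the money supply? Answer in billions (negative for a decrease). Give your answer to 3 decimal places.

Before: m₁ = (1 + 0.33) / (0.187 + 0.1021 + 0.33) ≈ 2.148280, MB₁ = 44.9, so M₁ = 2.148280 × 44.9 ≈ 96.4578 billion.
After: m₂ = (1 + 0.33) / (0.187 + 0.05 + 0.33) ≈ 2.345679, MB₂ = 44.9 − 4.71 = 40.19, so M₂ = 2.345679 × 40.19 ≈ 94.2728 billion.
ΔM = M₂ − M₁ = 94.2728 − 96.4578 = -2.185 billion.

-2.185 billion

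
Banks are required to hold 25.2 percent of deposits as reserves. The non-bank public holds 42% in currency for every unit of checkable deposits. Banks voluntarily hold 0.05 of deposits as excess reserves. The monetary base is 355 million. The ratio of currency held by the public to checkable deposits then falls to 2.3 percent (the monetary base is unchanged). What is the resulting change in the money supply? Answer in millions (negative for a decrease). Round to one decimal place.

Initially m₁ = (1 + 0.42) / (0.252 + 0.05 + 0.42) ≈ 1.96676, so M₁ = 1.96676 × 355 = 698.1998 million.
After the change m₂ = (1 + 0.023) / (0.252 + 0.05 + 0.023) ≈ 3.14769, so M₂ = 3.14769 × 355 ≈ 1117.4299 million.
ΔM = M₂ − M₁ = 1117.4299 − 698.1998 = 419.2301 million.

419.2 million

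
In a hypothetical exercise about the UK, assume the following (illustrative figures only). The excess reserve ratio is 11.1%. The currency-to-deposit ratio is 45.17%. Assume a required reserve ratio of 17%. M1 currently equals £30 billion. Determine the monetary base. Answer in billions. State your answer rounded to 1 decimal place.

The money multiplier is m = (1 + c) / (rr + e + c) = (1 + 0.4517) / (0.17 + 0.111 + 0.4517) ≈ 1.9813.
MB = M / m = 30 / 1.9813 ≈ 15.1416 billion.

£15.1 billion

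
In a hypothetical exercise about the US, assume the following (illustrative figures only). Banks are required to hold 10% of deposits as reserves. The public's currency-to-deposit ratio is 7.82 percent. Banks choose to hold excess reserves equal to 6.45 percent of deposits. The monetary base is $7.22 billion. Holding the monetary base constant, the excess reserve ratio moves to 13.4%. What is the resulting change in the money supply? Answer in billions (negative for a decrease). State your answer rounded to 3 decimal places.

Initially m₁ = (1 + 0.0782) / (0.1 + 0.0645 + 0.0782) ≈ 4.44252, so M₁ = 4.44252 × 7.22 ≈ 32.075 billion.
After the change m₂ = (1 + 0.0782) / (0.1 + 0.134 + 0.0782) ≈ 3.45356, so M₂ = 3.45356 × 7.22 ≈ 24.9347 billion.
ΔM = M₂ − M₁ = 24.9347 − 32.075 = -7.1403 billion.

-7.140 billion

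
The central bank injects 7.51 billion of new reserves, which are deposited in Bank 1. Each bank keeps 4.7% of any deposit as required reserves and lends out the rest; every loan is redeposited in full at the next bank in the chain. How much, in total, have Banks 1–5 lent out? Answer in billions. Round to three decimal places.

32.576 billion

Bank i lends (1 − rr)^i of the original deposit: Bank 1 lends 7.51·0.9530 ≈ 7.1570, Bank 2 lends 7.51·0.9530² ≈ 6.8206, and so on.
Summing a geometric series: total = 7.51·[0.9530·(1 − 0.9530^5) / (1 − 0.9530)] ≈ 32.5758 billion.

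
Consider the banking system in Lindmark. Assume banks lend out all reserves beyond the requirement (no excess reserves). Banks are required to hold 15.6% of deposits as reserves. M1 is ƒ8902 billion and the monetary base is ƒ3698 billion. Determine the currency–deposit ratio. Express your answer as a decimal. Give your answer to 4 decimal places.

0.4438

Using m = M/MB = 8902/3698 ≈ 2.407247. From m = (1 + c)/(c + rr + e), rearranging gives 1 + c = m·(c + rr + e), so c·(1 − m) = m·(rr + e) − 1.
Hence c = [m·(rr + e) − 1]/(1 − m) = [2.407247 × (0.156 + 0) − 1] / (1 − 2.407247) ≈ 0.443753.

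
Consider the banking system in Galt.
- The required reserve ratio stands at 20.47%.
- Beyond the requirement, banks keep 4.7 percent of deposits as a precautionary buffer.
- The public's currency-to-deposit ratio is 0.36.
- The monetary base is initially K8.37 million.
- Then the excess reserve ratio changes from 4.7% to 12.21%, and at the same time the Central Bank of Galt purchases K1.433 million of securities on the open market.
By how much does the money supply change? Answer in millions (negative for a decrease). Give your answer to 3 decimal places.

Before: m₁ = (1 + 0.36) / (0.2047 + 0.047 + 0.36) ≈ 2.22331, MB₁ = 8.37, so M₁ = 2.22331 × 8.37 ≈ 18.6091 million.
After: m₂ = (1 + 0.36) / (0.2047 + 0.1221 + 0.36) ≈ 1.98020, MB₂ = 8.37 + 1.433 = 9.803, so M₂ = 1.98020 × 9.803 ≈ 19.4119 million.
ΔM = M₂ − M₁ = 19.4119 − 18.6091 = 0.8028 million.

K0.803 million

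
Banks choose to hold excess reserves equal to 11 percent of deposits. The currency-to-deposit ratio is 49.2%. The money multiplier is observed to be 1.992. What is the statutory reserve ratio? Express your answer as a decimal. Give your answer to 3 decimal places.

Using m = 1.992. Since m = (1 + c)/(c + rr + e), the denominator satisfies c + rr + e = (1 + c)/m = (1 + 0.492) / 1.992 ≈ 0.748996.
With c = 0.492 and e = 0.11, the statutory reserve ratio is 0.748996 − 0.492 − 0.11 = 0.146996.

0.147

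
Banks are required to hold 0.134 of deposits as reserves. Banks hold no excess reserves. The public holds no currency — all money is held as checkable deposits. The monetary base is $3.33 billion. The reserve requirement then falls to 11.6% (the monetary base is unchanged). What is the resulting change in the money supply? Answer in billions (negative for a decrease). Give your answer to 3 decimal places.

Initially m₁ = 1 / (0.134) ≈ 7.46269, so M₁ = 7.46269 × 3.33 ≈ 24.8508 billion.
After the change m₂ = 1 / (0.116) ≈ 8.62069, so M₂ = 8.62069 × 3.33 ≈ 28.7069 billion.
ΔM = M₂ − M₁ = 28.7069 − 24.8508 = 3.8561 billion.

$3.856 billion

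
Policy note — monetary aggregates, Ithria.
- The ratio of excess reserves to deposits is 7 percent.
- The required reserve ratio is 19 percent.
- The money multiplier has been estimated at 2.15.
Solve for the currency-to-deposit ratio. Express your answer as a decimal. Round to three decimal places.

Using m = 2.15. From m = (1 + c)/(c + rr + e), rearranging gives 1 + c = m·(c + rr + e), so c·(1 − m) = m·(rr + e) − 1.
Hence c = [m·(rr + e) − 1]/(1 − m) = [2.15 × (0.19 + 0.07) − 1] / (1 − 2.15) ≈ 0.383478.

0.383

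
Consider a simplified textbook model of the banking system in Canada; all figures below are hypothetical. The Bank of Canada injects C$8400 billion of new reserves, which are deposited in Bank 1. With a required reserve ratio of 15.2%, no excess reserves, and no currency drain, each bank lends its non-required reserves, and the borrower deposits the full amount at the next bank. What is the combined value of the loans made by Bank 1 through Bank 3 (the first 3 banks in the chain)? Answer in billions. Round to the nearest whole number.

Bank i lends (1 − rr)^i of the original deposit: Bank 1 lends 8400·0.8480 = 7123.2000, Bank 2 lends 8400·0.8480² = 6040.4736, and so on.
Summing a geometric series: total = 8400·[0.8480·(1 − 0.8480^3) / (1 − 0.8480)] ≈ 18285.9952 billion.

C$18286 billion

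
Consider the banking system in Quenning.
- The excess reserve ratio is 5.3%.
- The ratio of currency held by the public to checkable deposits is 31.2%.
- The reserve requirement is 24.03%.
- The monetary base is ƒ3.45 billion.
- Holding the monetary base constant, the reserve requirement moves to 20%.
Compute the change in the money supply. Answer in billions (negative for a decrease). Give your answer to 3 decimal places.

ƒ0.533 billion

Initially m₁ = (1 + 0.312) / (0.2403 + 0.053 + 0.312) ≈ 2.16752, so M₁ = 2.16752 × 3.45 ≈ 7.4779 billion.
After the change m₂ = (1 + 0.312) / (0.2 + 0.053 + 0.312) ≈ 2.32212, so M₂ = 2.32212 × 3.45 ≈ 8.0113 billion.
ΔM = M₂ − M₁ = 8.0113 − 7.4779 = 0.5334 billion.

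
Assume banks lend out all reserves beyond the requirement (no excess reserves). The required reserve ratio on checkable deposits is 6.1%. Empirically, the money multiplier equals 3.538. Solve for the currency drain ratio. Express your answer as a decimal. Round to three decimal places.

0.309

Using m = 3.538. From m = (1 + c)/(c + rr + e), rearranging gives 1 + c = m·(c + rr + e), so c·(1 − m) = m·(rr + e) − 1.
Hence c = [m·(rr + e) − 1]/(1 − m) = [3.538 × (0.061 + 0) − 1] / (1 − 3.538) ≈ 0.308976.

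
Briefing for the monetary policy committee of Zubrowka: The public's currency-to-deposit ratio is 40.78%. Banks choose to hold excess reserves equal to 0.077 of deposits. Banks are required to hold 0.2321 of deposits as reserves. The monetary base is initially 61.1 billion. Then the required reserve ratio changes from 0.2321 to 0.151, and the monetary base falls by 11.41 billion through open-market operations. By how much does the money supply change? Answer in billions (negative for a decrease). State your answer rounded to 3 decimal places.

Before: m₁ = (1 + 0.4078) / (0.2321 + 0.077 + 0.4078) ≈ 1.963733, MB₁ = 61.1, so M₁ = 1.963733 × 61.1 ≈ 119.9841 billion.
After: m₂ = (1 + 0.4078) / (0.151 + 0.077 + 0.4078) ≈ 2.214218, MB₂ = 61.1 − 11.41 = 49.69, so M₂ = 2.214218 × 49.69 ≈ 110.0245 billion.
ΔM = M₂ − M₁ = 110.0245 − 119.9841 = -9.9596 billion.

-9.960 billion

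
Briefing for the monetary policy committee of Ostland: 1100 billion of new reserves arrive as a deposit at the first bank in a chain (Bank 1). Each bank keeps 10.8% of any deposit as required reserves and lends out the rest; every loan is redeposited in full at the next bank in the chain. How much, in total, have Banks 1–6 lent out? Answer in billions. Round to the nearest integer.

Bank i lends (1 − rr)^i of the original deposit: Bank 1 lends 1100·0.8920 = 981.2000, Bank 2 lends 1100·0.8920² = 875.2304, and so on.
Summing a geometric series: total = 1100·[0.8920·(1 − 0.8920^6) / (1 − 0.8920)] ≈ 4508.7964 billion.

4509 billion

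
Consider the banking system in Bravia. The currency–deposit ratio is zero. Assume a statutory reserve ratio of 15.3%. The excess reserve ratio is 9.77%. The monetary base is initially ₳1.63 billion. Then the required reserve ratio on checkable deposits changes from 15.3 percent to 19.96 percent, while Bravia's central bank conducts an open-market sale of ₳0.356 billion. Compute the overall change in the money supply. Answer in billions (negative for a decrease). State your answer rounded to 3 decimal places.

Before: m₁ = 1 / (0.153 + 0.0977) ≈ 3.98883, MB₁ = 1.63, so M₁ = 3.98883 × 1.63 ≈ 6.5018 billion.
After: m₂ = 1 / (0.1996 + 0.0977) ≈ 3.36361, MB₂ = 1.63 − 0.356 = 1.274, so M₂ = 3.36361 × 1.274 ≈ 4.2852 billion.
ΔM = M₂ − M₁ = 4.2852 − 6.5018 = -2.2166 billion.

-2.217 billion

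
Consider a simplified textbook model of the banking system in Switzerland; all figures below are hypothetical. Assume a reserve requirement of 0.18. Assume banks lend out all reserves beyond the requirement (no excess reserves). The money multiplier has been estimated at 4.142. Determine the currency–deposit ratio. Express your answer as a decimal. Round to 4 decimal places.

0.0810

Using m = 4.142. From m = (1 + c)/(c + rr + e), rearranging gives 1 + c = m·(c + rr + e), so c·(1 − m) = m·(rr + e) − 1.
Hence c = [m·(rr + e) − 1]/(1 − m) = [4.142 × (0.18 + 0) − 1] / (1 − 4.142) ≈ 0.080980.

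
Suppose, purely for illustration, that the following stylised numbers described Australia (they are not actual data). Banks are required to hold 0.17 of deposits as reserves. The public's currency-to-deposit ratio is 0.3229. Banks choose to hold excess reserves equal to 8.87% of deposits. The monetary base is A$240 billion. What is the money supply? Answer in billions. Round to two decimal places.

The money multiplier is m = (1 + c) / (rr + e + c) = (1 + 0.3229) / (0.17 + 0.0887 + 0.3229) ≈ 2.274587.
So M = m × MB = 2.274587 × 240 ≈ 545.9009 billion.

A$545.90 billion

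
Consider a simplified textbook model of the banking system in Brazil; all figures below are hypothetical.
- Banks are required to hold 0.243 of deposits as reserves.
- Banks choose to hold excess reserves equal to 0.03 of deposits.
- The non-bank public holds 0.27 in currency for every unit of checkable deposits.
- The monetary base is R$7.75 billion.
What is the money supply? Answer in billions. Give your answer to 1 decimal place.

R$18.1 billion

The money multiplier is m = (1 + c) / (rr + e + c) = (1 + 0.27) / (0.243 + 0.03 + 0.27) ≈ 2.3389.
So M = m × MB = 2.3389 × 7.75 ≈ 18.1265 billion.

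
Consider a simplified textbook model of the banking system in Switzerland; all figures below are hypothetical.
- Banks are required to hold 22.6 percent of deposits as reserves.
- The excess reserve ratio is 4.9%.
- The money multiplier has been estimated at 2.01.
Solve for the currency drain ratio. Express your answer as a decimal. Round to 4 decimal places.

Using m = 2.01. From m = (1 + c)/(c + rr + e), rearranging gives 1 + c = m·(c + rr + e), so c·(1 − m) = m·(rr + e) − 1.
Hence c = [m·(rr + e) − 1]/(1 − m) = [2.01 × (0.226 + 0.049) − 1] / (1 − 2.01) ≈ 0.442822.

0.4428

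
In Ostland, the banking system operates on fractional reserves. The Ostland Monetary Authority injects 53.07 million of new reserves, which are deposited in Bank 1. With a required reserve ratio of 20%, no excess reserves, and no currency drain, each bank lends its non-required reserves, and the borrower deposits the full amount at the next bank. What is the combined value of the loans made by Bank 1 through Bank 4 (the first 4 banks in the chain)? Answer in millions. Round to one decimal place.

Bank i lends (1 − rr)^i of the original deposit: Bank 1 lends 53.07·0.8000 = 42.4560, Bank 2 lends 53.07·0.8000² = 33.9648, and so on.
Summing a geometric series: total = 53.07·[0.8000·(1 − 0.8000^4) / (1 − 0.8000)] ≈ 125.3301 million.

125.3 million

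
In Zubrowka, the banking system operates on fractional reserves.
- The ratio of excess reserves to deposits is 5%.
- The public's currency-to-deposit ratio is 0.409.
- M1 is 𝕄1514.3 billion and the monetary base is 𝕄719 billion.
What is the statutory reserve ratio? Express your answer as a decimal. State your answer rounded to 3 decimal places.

0.210

Using m = M/MB = 1514.3/719 ≈ 2.106120. Since m = (1 + c)/(c + rr + e), the denominator satisfies c + rr + e = (1 + c)/m = (1 + 0.409) / 2.106120 ≈ 0.669003.
With c = 0.409 and e = 0.05, the statutory reserve ratio is 0.669003 − 0.409 − 0.05 = 0.210003.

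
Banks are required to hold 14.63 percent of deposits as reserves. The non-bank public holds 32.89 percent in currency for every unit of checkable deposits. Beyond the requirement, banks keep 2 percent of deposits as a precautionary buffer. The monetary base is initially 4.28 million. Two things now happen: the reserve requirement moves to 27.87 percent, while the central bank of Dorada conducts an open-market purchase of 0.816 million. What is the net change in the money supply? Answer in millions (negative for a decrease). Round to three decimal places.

-0.695 million

Before: m₁ = (1 + 0.3289) / (0.1463 + 0.02 + 0.3289) ≈ 2.68356, MB₁ = 4.28, so M₁ = 2.68356 × 4.28 ≈ 11.4856 million.
After: m₂ = (1 + 0.3289) / (0.2787 + 0.02 + 0.3289) ≈ 2.11743, MB₂ = 4.28 + 0.816 = 5.096, so M₂ = 2.11743 × 5.096 ≈ 10.7904 million.
ΔM = M₂ − M₁ = 10.7904 − 11.4856 = -0.6952 million.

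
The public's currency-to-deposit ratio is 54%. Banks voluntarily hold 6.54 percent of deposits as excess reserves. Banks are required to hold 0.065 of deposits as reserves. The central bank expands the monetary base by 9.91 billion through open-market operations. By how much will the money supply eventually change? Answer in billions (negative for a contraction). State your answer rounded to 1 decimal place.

22.8 billion

The money multiplier is m = (1 + c) / (rr + e + c) = (1 + 0.54) / (0.065 + 0.0654 + 0.54) ≈ 2.2971.
The purchase adds 9.91 billion of base, so ΔM = m × ΔMB = 2.2971 × (+9.91) ≈ 22.7643 billion.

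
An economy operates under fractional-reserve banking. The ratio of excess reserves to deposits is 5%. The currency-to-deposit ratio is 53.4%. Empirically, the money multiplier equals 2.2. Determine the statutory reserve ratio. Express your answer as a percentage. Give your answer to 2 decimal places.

11.33%

Using m = 2.2. Since m = (1 + c)/(c + rr + e), the denominator satisfies c + rr + e = (1 + c)/m = (1 + 0.534) / 2.2 ≈ 0.697273.
With c = 0.534 and e = 0.05, the statutory reserve ratio is 0.697273 − 0.534 − 0.05 = 0.113273.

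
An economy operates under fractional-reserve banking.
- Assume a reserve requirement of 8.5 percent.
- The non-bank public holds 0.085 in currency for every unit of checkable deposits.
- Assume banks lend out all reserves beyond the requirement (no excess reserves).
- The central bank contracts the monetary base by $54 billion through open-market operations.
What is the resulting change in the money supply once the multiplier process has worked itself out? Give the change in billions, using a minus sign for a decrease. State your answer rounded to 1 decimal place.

The money multiplier is m = (1 + c) / (rr + c) = (1 + 0.085) / (0.085 + 0.085) ≈ 6.3824.
The sale removes 54 billion of base, so ΔM = m × ΔMB = 6.3824 × (−54) = -344.6496 billion.

-344.6 billion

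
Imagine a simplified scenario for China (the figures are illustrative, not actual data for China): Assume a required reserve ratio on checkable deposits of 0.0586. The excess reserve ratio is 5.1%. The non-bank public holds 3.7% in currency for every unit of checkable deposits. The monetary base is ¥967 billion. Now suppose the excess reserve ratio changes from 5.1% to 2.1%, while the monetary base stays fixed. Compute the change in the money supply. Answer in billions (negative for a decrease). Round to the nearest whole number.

¥1760 billion

Initially m₁ = (1 + 0.037) / (0.0586 + 0.051 + 0.037) ≈ 7.0737, so M₁ = 7.0737 × 967 = 6840.2679 billion.
After the change m₂ = (1 + 0.037) / (0.0586 + 0.021 + 0.037) ≈ 8.8937, so M₂ = 8.8937 × 967 = 8600.2079 billion.
ΔM = M₂ − M₁ = 8600.2079 − 6840.2679 = 1759.94 billion.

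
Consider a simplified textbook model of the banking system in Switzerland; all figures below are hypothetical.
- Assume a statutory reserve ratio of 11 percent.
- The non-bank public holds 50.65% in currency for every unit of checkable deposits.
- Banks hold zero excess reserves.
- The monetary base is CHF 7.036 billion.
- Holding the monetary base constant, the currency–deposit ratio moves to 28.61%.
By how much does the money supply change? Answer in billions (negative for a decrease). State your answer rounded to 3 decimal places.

Initially m₁ = (1 + 0.5065) / (0.11 + 0.5065) ≈ 2.44363, so M₁ = 2.44363 × 7.036 ≈ 17.1934 billion.
After the change m₂ = (1 + 0.2861) / (0.11 + 0.2861) ≈ 3.24691, so M₂ = 3.24691 × 7.036 ≈ 22.8453 billion.
ΔM = M₂ − M₁ = 22.8453 − 17.1934 = 5.6519 billion.

CHF 5.652 billion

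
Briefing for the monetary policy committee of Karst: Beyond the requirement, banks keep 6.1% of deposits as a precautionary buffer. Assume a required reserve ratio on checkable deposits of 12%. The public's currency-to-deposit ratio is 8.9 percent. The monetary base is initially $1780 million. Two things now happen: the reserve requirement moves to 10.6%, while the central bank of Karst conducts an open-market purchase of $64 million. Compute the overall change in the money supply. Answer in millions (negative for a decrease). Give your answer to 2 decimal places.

Before: m₁ = (1 + 0.089) / (0.12 + 0.061 + 0.089) ≈ 4.0333333, MB₁ = 1780, so M₁ = 4.0333333 × 1780 ≈ 7179.3333 million.
After: m₂ = (1 + 0.089) / (0.106 + 0.061 + 0.089) ≈ 4.2539062, MB₂ = 1780 + 64 = 1844, so M₂ = 4.2539062 × 1844 ≈ 7844.203 million.
ΔM = M₂ − M₁ = 7844.203 − 7179.3333 = 664.8697 million.

$664.87 million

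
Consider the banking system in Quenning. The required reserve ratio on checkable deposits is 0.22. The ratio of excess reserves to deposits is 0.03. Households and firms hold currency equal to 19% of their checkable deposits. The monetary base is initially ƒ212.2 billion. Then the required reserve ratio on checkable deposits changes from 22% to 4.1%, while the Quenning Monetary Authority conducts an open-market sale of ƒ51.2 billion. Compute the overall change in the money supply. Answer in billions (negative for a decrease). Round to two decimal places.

Before: m₁ = (1 + 0.19) / (0.22 + 0.03 + 0.19) ≈ 2.704545, MB₁ = 212.2, so M₁ = 2.704545 × 212.2 ≈ 573.9044 billion.
After: m₂ = (1 + 0.19) / (0.041 + 0.03 + 0.19) ≈ 4.559387, MB₂ = 212.2 − 51.2 = 161, so M₂ = 4.559387 × 161 ≈ 734.0613 billion.
ΔM = M₂ − M₁ = 734.0613 − 573.9044 = 160.1569 billion.

ƒ160.16 billion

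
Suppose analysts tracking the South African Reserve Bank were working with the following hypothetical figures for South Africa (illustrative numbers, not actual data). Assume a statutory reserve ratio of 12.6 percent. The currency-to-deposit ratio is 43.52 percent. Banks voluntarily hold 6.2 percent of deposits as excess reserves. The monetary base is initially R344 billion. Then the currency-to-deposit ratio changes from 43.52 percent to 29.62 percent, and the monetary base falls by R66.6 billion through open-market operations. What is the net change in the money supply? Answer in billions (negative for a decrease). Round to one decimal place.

Before: m₁ = (1 + 0.4352) / (0.126 + 0.062 + 0.4352) ≈ 2.30295, MB₁ = 344, so M₁ = 2.30295 × 344 = 792.2148 billion.
After: m₂ = (1 + 0.2962) / (0.126 + 0.062 + 0.2962) ≈ 2.67699, MB₂ = 344 − 66.6 = 277.4, so M₂ = 2.67699 × 277.4 ≈ 742.597 billion.
ΔM = M₂ − M₁ = 742.597 − 792.2148 = -49.6178 billion.

-49.6 billion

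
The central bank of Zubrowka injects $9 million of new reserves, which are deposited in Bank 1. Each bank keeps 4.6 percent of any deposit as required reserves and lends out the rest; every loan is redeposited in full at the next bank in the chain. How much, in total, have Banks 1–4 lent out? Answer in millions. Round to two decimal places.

$32.05 million

Bank i lends (1 − rr)^i of the original deposit: Bank 1 lends 9·0.9540 = 8.5860, Bank 2 lends 9·0.9540² ≈ 8.1910, and so on.
Summing a geometric series: total = 9·[0.9540·(1 − 0.9540^4) / (1 − 0.9540)] ≈ 32.0461 million.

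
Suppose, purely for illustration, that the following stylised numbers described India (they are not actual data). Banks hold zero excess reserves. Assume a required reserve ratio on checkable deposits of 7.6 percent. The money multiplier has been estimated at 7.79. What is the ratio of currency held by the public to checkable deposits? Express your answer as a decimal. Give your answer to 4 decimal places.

Using m = 7.79. From m = (1 + c)/(c + rr + e), rearranging gives 1 + c = m·(c + rr + e), so c·(1 − m) = m·(rr + e) − 1.
Hence c = [m·(rr + e) − 1]/(1 − m) = [7.79 × (0.076 + 0) − 1] / (1 − 7.79) ≈ 0.060082.

0.0601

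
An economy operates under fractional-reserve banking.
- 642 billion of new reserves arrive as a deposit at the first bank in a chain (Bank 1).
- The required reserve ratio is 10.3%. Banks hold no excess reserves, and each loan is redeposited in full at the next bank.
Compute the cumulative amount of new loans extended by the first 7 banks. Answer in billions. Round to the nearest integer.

2979 billion

Bank i lends (1 − rr)^i of the original deposit: Bank 1 lends 642·0.8970 = 575.8740, Bank 2 lends 642·0.8970² ≈ 516.5590, and so on.
Summing a geometric series: total = 642·[0.8970·(1 − 0.8970^7) / (1 − 0.8970)] ≈ 2978.6237 billion.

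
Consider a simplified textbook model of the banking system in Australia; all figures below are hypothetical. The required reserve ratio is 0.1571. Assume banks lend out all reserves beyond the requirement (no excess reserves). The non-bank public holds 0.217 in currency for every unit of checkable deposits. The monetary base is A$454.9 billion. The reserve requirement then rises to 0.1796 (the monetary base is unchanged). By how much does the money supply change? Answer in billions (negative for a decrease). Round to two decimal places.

Initially m₁ = (1 + 0.217) / (0.1571 + 0.217) ≈ 3.253141, so M₁ = 3.253141 × 454.9 ≈ 1479.8538 billion.
After the change m₂ = (1 + 0.217) / (0.1796 + 0.217) ≈ 3.068583, so M₂ = 3.068583 × 454.9 ≈ 1395.8984 billion.
ΔM = M₂ − M₁ = 1395.8984 − 1479.8538 = -83.9554 billion.

-83.96 billion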